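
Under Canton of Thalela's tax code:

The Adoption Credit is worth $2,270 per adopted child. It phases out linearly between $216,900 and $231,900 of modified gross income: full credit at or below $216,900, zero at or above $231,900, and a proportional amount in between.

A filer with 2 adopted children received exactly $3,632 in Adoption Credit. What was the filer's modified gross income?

Full credit = 2 × $2,270 = $4,540.
$3,632 is 3,632/4,540 of the full $4,540, so 908/4,540 of the $15,000 range has been used: income = $216,900 + $15,000 × 908/4,540 = $219,900.

$219,900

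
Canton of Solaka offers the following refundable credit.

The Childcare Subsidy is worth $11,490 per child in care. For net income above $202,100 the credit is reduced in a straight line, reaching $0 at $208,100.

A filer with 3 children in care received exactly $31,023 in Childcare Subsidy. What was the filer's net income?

$202,700

Full credit = 3 × $11,490 = $34,470.
$31,023 is 31,023/34,470 of the full $34,470, so 3,447/34,470 of the $6,000 range has been used: income = $202,100 + $6,000 × 3,447/34,470 = $202,700.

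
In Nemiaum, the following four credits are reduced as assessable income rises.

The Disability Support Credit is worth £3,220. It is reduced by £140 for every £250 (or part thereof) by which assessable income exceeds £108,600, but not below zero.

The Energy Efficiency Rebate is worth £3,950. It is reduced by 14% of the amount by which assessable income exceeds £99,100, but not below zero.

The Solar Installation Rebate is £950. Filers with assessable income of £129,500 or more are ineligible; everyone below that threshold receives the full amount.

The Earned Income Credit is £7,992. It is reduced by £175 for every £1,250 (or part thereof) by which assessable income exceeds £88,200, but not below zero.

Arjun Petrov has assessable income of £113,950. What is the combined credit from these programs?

Disability Support Credit: income exceeds £108,600 by £5,350, which is 22 full-or-partial £250 increments; reduction = 22 × £140 = £3,080, leaving £140.
Energy Efficiency Rebate: 14% of the £14,850 excess over £99,100 is £2,079; credit = £3,950 − £2,079 = £1,871.
Solar Installation Rebate: £113,950 is below the £129,500 cutoff, so the full £950 applies.
Earned Income Credit: income exceeds £88,200 by £25,750, which is 21 full-or-partial £1,250 increments; reduction = 21 × £175 = £3,675, leaving £4,317.
Total: £140 + £1,871 + £950 + £4,317 = £7,278.

£7,278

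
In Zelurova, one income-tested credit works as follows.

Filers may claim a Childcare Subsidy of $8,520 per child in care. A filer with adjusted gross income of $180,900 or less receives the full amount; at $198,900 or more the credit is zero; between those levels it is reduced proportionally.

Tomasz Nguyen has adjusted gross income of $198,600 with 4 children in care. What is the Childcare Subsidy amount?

Childcare Subsidy: base = 4 × $8,520 = $34,080. $198,600 is $17,700 into a $18,000 phase-out range, leaving 300/18,000 of the credit: $34,080 × 300/18,000 = $568.

$568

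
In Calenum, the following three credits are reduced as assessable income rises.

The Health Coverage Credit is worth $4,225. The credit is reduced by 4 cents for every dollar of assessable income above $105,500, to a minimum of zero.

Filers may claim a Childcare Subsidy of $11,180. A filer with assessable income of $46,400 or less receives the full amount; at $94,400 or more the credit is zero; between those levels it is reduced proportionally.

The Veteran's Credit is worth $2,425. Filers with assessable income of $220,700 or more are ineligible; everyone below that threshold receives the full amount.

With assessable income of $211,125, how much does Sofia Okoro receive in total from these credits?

Health Coverage Credit: 4% of the $105,625 excess over $105,500 is $4,225 ≥ base, so the credit is $0.
Childcare Subsidy: $211,125 is at or above $94,400, so the credit is $0.
Veteran's Credit: $211,125 is below the $220,700 cutoff, so the full $2,425 applies.
Total: $0 + $0 + $2,425 = $2,425.

$2,425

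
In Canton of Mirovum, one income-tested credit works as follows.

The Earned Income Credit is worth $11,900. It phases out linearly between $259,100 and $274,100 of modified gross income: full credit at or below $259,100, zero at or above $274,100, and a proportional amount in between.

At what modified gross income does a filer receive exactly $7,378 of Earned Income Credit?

$7,378 is 7,378/11,900 of the full $11,900, so 4,522/11,900 of the $15,000 range has been used: income = $259,100 + $15,000 × 4,522/11,900 = $264,800.

$264,800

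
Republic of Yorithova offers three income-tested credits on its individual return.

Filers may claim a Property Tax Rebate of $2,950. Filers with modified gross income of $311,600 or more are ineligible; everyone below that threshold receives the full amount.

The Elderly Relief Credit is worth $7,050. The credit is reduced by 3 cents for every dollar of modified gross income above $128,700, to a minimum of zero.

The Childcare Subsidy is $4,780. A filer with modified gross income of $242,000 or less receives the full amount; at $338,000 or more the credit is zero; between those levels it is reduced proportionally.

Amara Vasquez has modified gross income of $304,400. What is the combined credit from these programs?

Property Tax Rebate: $304,400 is below the $311,600 cutoff, so the full $2,950 applies.
Elderly Relief Credit: 3% of the $175,700 excess over $128,700 is $5,271; credit = $7,050 − $5,271 = $1,779.
Childcare Subsidy: $304,400 is $62,400 into a $96,000 phase-out range, leaving 33,600/96,000 of the credit: $4,780 × 33,600/96,000 = $1,673.
Total: $2,950 + $1,779 + $1,673 = $6,402.

$6,402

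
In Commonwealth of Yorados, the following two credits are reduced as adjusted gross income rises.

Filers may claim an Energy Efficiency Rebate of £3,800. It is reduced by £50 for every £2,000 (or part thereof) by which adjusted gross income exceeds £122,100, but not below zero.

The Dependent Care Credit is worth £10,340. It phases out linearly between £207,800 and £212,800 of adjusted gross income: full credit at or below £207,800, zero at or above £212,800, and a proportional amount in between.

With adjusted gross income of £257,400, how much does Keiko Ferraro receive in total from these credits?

£400

Energy Efficiency Rebate: income exceeds £122,100 by £135,300, which is 68 full-or-partial £2,000 increments; reduction = 68 × £50 = £3,400, leaving £400.
Dependent Care Credit: £257,400 is at or above £212,800, so the credit is £0.
Total: £400 + £0 = £400.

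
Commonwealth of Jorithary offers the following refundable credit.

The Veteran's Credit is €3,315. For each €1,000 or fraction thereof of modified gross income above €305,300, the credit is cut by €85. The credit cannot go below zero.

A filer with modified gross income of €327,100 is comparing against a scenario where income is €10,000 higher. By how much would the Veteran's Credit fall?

At €327,100 — income exceeds €305,300 by €21,800, which is 22 full-or-partial €1,000 increments; reduction = 22 × €85 = €1,870, leaving €1,445.
At €337,100 — income exceeds €305,300 by €31,800, which is 32 full-or-partial €1,000 increments; reduction = 32 × €85 = €2,720, leaving €595.
Lost: €1,445 − €595 = €850.

€850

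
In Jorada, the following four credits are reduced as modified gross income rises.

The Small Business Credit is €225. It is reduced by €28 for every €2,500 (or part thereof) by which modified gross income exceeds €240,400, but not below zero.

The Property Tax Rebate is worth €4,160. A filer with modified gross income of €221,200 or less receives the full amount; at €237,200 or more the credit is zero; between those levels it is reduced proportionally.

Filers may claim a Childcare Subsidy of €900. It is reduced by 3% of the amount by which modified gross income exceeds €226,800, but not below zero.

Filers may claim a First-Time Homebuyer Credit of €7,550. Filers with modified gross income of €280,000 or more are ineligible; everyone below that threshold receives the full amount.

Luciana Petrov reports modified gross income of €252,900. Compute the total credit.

€7,752

Small Business Credit: income exceeds €240,400 by €12,500, which is 5 full-or-partial €2,500 increments; reduction = 5 × €28 = €140, leaving €85.
Property Tax Rebate: €252,900 is at or above €237,200, so the credit is €0.
Childcare Subsidy: 3% of the €26,100 excess over €226,800 is €783; credit = €900 − €783 = €117.
First-Time Homebuyer Credit: €252,900 is below the €280,000 cutoff, so the full €7,550 applies.
Total: €85 + €0 + €117 + €7,550 = €7,752.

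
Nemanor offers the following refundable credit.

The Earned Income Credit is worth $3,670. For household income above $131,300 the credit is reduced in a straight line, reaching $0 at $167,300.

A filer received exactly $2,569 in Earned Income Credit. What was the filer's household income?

$142,100

$2,569 is 2,569/3,670 of the full $3,670, so 1,101/3,670 of the $36,000 range has been used: income = $131,300 + $36,000 × 1,101/3,670 = $142,100.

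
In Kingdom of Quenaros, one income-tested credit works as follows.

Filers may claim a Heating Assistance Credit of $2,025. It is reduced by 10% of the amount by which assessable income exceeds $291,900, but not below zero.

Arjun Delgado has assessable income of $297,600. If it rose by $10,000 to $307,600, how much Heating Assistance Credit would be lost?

At $297,600 — 10% of the $5,700 excess over $291,900 is $570; credit = $2,025 − $570 = $1,455.
At $307,600 — 10% of the $15,700 excess over $291,900 is $1,570; credit = $2,025 − $1,570 = $455.
Lost: $1,455 − $455 = $1,000.

$1,000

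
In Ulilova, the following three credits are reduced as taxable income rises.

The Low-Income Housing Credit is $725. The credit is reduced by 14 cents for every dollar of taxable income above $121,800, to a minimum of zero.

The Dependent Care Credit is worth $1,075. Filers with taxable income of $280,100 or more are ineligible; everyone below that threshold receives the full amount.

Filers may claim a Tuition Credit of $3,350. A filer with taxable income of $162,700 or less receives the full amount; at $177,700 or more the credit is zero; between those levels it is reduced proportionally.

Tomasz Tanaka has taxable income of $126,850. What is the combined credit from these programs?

$4,443

Low-Income Housing Credit: 14% of the $5,050 excess over $121,800 is $707; credit = $725 − $707 = $18.
Dependent Care Credit: $126,850 is below the $280,100 cutoff, so the full $1,075 applies.
Tuition Credit: $126,850 is at or below the $162,700 threshold, so the full $3,350 applies.
Total: $18 + $1,075 + $3,350 = $4,443.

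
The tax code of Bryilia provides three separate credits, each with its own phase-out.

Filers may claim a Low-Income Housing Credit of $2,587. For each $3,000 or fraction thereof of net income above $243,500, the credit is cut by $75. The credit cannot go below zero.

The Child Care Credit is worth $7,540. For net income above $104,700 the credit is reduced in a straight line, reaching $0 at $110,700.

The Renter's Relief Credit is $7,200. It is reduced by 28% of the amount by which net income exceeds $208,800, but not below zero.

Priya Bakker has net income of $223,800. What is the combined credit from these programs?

$5,587

Low-Income Housing Credit: $223,800 is at or below the $243,500 threshold, so the full $2,587 applies.
Child Care Credit: $223,800 is at or above $110,700, so the credit is $0.
Renter's Relief Credit: 28% of the $15,000 excess over $208,800 is $4,200; credit = $7,200 − $4,200 = $3,000.
Total: $2,587 + $0 + $3,000 = $5,587.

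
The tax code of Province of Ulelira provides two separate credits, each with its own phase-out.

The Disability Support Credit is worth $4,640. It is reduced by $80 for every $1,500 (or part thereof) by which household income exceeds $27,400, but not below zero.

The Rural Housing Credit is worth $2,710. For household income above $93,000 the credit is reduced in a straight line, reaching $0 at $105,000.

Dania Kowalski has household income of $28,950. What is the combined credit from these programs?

$7,190

Disability Support Credit: income exceeds $27,400 by $1,550, which is 2 full-or-partial $1,500 increments; reduction = 2 × $80 = $160, leaving $4,480.
Rural Housing Credit: $28,950 is at or below the $93,000 threshold, so the full $2,710 applies.
Total: $4,480 + $2,710 = $7,190.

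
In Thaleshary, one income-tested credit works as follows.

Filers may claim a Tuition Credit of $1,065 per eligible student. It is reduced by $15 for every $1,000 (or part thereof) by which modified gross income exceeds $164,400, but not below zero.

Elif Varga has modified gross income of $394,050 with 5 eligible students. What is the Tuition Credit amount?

$1,875

Tuition Credit: base = 5 × $1,065 = $5,325. income exceeds $164,400 by $229,650, which is 230 full-or-partial $1,000 increments; reduction = 230 × $15 = $3,450, leaving $1,875.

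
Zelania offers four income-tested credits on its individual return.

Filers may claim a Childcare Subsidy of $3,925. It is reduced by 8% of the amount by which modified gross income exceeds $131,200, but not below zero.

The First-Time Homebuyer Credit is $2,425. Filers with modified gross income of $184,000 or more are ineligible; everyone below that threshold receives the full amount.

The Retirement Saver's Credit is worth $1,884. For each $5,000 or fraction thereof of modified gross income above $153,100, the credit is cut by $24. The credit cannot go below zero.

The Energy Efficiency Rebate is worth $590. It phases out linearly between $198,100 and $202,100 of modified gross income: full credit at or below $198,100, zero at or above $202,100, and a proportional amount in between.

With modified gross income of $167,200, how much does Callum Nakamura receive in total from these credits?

$5,872

Childcare Subsidy: 8% of the $36,000 excess over $131,200 is $2,880; credit = $3,925 − $2,880 = $1,045.
First-Time Homebuyer Credit: $167,200 is below the $184,000 cutoff, so the full $2,425 applies.
Retirement Saver's Credit: income exceeds $153,100 by $14,100, which is 3 full-or-partial $5,000 increments; reduction = 3 × $24 = $72, leaving $1,812.
Energy Efficiency Rebate: $167,200 is at or below the $198,100 threshold, so the full $590 applies.
Total: $1,045 + $2,425 + $1,812 + $590 = $5,872.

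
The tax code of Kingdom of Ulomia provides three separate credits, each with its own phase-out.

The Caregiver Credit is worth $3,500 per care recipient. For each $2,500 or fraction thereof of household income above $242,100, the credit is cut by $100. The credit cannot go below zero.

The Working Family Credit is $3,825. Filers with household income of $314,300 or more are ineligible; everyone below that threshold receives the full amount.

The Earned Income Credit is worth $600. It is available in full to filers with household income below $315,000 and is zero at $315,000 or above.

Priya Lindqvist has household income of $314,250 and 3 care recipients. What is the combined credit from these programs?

Caregiver Credit: base = 3 × $3,500 = $10,500. income exceeds $242,100 by $72,150, which is 29 full-or-partial $2,500 increments; reduction = 29 × $100 = $2,900, leaving $7,600.
Working Family Credit: $314,250 is below the $314,300 cutoff, so the full $3,825 applies.
Earned Income Credit: $314,250 is below the $315,000 cutoff, so the full $600 applies.
Total: $7,600 + $3,825 + $600 = $12,025.

$12,025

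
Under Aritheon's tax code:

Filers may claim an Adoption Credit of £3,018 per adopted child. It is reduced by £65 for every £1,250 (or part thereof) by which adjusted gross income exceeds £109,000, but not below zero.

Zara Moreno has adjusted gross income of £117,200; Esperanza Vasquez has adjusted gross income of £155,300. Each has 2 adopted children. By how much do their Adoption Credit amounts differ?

£2,015

Zara (£117,200): Adoption Credit: base = 2 × £3,018 = £6,036. income exceeds £109,000 by £8,200, which is 7 full-or-partial £1,250 increments; reduction = 7 × £65 = £455, leaving £5,581.
Esperanza (£155,300): Adoption Credit: base = 2 × £3,018 = £6,036. income exceeds £109,000 by £46,300, which is 38 full-or-partial £1,250 increments; reduction = 38 × £65 = £2,470, leaving £3,566.
Difference: |£5,581 − £3,566| = £2,015.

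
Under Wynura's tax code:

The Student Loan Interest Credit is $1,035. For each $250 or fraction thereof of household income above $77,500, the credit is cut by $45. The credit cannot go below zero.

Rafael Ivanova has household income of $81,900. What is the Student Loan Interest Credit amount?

$225

Student Loan Interest Credit: income exceeds $77,500 by $4,400, which is 18 full-or-partial $250 increments; reduction = 18 × $45 = $810, leaving $225.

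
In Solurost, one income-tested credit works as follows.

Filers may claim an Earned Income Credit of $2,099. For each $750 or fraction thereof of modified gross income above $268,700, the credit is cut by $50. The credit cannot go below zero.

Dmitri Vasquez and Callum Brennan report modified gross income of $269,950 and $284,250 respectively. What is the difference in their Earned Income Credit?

Dmitri ($269,950): Earned Income Credit: income exceeds $268,700 by $1,250, which is 2 full-or-partial $750 increments; reduction = 2 × $50 = $100, leaving $1,999.
Callum ($284,250): Earned Income Credit: income exceeds $268,700 by $15,550, which is 21 full-or-partial $750 increments; reduction = 21 × $50 = $1,050, leaving $1,049.
Difference: |$1,999 − $1,049| = $950.

$950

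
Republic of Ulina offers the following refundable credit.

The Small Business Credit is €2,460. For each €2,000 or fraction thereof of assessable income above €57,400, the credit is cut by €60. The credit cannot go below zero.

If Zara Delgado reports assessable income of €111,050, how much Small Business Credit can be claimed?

Small Business Credit: income exceeds €57,400 by €53,650, which is 27 full-or-partial €2,000 increments; reduction = 27 × €60 = €1,620, leaving €840.

€840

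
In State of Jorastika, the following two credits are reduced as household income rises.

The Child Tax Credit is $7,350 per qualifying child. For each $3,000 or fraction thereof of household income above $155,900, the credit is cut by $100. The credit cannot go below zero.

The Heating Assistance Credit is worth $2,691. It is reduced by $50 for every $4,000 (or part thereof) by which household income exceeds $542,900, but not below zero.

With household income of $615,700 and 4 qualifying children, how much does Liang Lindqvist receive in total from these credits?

Child Tax Credit: base = 4 × $7,350 = $29,400. income exceeds $155,900 by $459,800, which is 154 full-or-partial $3,000 increments; reduction = 154 × $100 = $15,400, leaving $14,000.
Heating Assistance Credit: income exceeds $542,900 by $72,800, which is 19 full-or-partial $4,000 increments; reduction = 19 × $50 = $950, leaving $1,741.
Total: $14,000 + $1,741 = $15,741.

$15,741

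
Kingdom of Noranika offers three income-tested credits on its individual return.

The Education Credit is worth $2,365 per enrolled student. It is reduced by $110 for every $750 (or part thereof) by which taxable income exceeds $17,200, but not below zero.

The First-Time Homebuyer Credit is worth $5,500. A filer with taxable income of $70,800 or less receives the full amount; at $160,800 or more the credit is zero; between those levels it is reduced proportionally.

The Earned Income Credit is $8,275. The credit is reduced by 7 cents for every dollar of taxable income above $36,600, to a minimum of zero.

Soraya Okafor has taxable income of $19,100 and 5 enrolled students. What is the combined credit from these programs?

Education Credit: base = 5 × $2,365 = $11,825. income exceeds $17,200 by $1,900, which is 3 full-or-partial $750 increments; reduction = 3 × $110 = $330, leaving $11,495.
First-Time Homebuyer Credit: $19,100 is at or below the $70,800 threshold, so the full $5,500 applies.
Earned Income Credit: $19,100 is at or below the $36,600 threshold, so the full $8,275 applies.
Total: $11,495 + $5,500 + $8,275 = $25,270.

$25,270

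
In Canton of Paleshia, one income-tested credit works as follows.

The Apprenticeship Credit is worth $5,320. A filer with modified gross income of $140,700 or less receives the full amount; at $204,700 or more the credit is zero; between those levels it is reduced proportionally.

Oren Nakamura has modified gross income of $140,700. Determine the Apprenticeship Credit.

$5,320

Apprenticeship Credit: $140,700 is at or below the $140,700 threshold, so the full $5,320 applies.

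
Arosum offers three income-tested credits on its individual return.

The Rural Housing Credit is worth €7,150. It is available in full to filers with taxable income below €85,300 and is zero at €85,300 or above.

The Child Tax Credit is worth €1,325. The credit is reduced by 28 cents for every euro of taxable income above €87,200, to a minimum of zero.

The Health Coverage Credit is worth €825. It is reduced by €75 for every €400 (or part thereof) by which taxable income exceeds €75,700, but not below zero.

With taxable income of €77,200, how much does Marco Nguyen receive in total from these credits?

Rural Housing Credit: €77,200 is below the €85,300 cutoff, so the full €7,150 applies.
Child Tax Credit: €77,200 is at or below the €87,200 threshold, so the full €1,325 applies.
Health Coverage Credit: income exceeds €75,700 by €1,500, which is 4 full-or-partial €400 increments; reduction = 4 × €75 = €300, leaving €525.
Total: €7,150 + €1,325 + €525 = €9,000.

€9,000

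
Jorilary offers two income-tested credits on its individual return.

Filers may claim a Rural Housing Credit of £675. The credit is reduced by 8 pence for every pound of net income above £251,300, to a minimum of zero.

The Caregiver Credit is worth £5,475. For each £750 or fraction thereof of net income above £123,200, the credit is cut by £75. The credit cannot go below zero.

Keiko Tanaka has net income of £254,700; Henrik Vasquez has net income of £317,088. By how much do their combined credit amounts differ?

£403

Keiko (£254,700): Rural Housing Credit: 8% of the £3,400 excess over £251,300 is £272; credit = £675 − £272 = £403. Caregiver Credit: income exceeds £123,200 by £131,500 → 176 increments × £75 = £13,200 ≥ base, so the credit is £0. total £403 + £0 = £403
Henrik (£317,088): Rural Housing Credit: 8% of the £65,788 excess over £251,300 is £5,263.04 ≥ base, so the credit is £0. Caregiver Credit: income exceeds £123,200 by £193,888 → 259 increments × £75 = £19,425 ≥ base, so the credit is £0. total £0 + £0 = £0
Difference: |£403 − £0| = £403.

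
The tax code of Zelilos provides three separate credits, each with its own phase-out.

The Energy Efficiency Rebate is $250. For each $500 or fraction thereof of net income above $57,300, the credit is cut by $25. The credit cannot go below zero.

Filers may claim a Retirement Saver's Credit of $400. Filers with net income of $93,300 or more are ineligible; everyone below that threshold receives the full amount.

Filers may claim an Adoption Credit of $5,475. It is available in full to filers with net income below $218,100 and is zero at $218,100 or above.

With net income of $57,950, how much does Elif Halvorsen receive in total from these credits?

$6,075

Energy Efficiency Rebate: income exceeds $57,300 by $650, which is 2 full-or-partial $500 increments; reduction = 2 × $25 = $50, leaving $200.
Retirement Saver's Credit: $57,950 is below the $93,300 cutoff, so the full $400 applies.
Adoption Credit: $57,950 is below the $218,100 cutoff, so the full $5,475 applies.
Total: $200 + $400 + $5,475 = $6,075.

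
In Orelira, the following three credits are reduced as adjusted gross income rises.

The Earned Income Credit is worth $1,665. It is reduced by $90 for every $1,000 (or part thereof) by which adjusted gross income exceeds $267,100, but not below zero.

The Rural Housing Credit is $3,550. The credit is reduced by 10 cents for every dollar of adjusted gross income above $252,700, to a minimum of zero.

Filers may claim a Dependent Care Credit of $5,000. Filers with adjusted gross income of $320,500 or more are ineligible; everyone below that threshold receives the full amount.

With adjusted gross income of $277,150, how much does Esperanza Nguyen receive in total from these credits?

Earned Income Credit: income exceeds $267,100 by $10,050, which is 11 full-or-partial $1,000 increments; reduction = 11 × $90 = $990, leaving $675.
Rural Housing Credit: 10% of the $24,450 excess over $252,700 is $2,445; credit = $3,550 − $2,445 = $1,105.
Dependent Care Credit: $277,150 is below the $320,500 cutoff, so the full $5,000 applies.
Total: $675 + $1,105 + $5,000 = $6,780.

$6,780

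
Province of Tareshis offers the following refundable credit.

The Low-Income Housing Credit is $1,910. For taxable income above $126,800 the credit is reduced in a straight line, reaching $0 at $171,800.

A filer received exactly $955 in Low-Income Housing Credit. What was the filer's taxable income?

$955 is 955/1,910 of the full $1,910, so 955/1,910 of the $45,000 range has been used: income = $126,800 + $45,000 × 955/1,910 = $149,300.

$149,300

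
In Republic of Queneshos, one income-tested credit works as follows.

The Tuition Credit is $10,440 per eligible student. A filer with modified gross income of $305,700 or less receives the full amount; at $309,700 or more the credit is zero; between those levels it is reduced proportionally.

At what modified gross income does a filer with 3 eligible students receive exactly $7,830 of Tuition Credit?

Full credit = 3 × $10,440 = $31,320.
$7,830 is 7,830/31,320 of the full $31,320, so 23,490/31,320 of the $4,000 range has been used: income = $305,700 + $4,000 × 23,490/31,320 = $308,700.

$308,700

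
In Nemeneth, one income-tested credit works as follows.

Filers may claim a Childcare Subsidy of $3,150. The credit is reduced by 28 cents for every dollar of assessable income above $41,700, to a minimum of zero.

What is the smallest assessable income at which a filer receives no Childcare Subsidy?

The credit falls by 28% of each dollar above $41,700, so it reaches zero when the excess is $3,150 / 28% = $11,250: income = $41,700 + $11,250 = $52,950.

$52,950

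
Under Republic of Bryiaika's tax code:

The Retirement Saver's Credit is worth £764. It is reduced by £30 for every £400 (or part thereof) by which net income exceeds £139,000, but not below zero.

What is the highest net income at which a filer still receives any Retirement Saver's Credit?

After 25 increments the reduction is 25 × £30 = £750, leaving £14; one more increment wipes it out. Increment 25 ends at excess 25 × £400 = £10,000, so the highest qualifying income is £139,000 + £10,000 = £149,000.

£149,000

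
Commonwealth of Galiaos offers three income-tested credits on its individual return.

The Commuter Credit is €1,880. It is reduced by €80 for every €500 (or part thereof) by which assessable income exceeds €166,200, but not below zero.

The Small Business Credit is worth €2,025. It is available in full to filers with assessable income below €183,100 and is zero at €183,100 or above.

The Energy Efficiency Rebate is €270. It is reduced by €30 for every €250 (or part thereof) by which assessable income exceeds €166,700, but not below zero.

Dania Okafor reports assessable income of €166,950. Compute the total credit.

€3,985

Commuter Credit: income exceeds €166,200 by €750, which is 2 full-or-partial €500 increments; reduction = 2 × €80 = €160, leaving €1,720.
Small Business Credit: €166,950 is below the €183,100 cutoff, so the full €2,025 applies.
Energy Efficiency Rebate: income exceeds €166,700 by €250, which is 1 full-or-partial €250 increment; reduction = 1 × €30 = €30, leaving €240.
Total: €1,720 + €2,025 + €240 = €3,985.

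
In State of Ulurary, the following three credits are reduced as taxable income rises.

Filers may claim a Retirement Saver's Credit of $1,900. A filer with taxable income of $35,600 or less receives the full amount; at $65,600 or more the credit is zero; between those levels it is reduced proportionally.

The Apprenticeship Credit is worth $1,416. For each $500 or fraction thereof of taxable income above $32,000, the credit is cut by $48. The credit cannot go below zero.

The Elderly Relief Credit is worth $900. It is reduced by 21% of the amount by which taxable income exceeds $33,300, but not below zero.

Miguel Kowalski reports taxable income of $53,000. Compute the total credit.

$798

Retirement Saver's Credit: $53,000 is $17,400 into a $30,000 phase-out range, leaving 12,600/30,000 of the credit: $1,900 × 12,600/30,000 = $798.
Apprenticeship Credit: income exceeds $32,000 by $21,000 → 42 increments × $48 = $2,016 ≥ base, so the credit is $0.
Elderly Relief Credit: 21% of the $19,700 excess over $33,300 is $4,137 ≥ base, so the credit is $0.
Total: $798 + $0 + $0 = $798.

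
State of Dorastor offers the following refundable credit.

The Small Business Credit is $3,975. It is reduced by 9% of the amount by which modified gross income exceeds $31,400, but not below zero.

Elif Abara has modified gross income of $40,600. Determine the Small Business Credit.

$3,147

Small Business Credit: 9% of the $9,200 excess over $31,400 is $828; credit = $3,975 − $828 = $3,147.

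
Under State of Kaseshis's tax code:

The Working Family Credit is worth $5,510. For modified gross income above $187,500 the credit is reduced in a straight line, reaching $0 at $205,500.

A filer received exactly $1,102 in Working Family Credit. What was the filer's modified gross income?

$201,900

$1,102 is 1,102/5,510 of the full $5,510, so 4,408/5,510 of the $18,000 range has been used: income = $187,500 + $18,000 × 4,408/5,510 = $201,900.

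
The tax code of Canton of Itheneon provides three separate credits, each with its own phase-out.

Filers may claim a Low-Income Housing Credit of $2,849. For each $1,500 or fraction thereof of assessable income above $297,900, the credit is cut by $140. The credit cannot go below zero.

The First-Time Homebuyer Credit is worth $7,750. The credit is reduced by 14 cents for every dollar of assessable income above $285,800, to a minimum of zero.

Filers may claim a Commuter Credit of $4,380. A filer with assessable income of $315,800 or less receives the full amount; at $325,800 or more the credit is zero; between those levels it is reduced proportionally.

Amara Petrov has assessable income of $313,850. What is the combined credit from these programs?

Low-Income Housing Credit: income exceeds $297,900 by $15,950, which is 11 full-or-partial $1,500 increments; reduction = 11 × $140 = $1,540, leaving $1,309.
First-Time Homebuyer Credit: 14% of the $28,050 excess over $285,800 is $3,927; credit = $7,750 − $3,927 = $3,823.
Commuter Credit: $313,850 is at or below the $315,800 threshold, so the full $4,380 applies.
Total: $1,309 + $3,823 + $4,380 = $9,512.

$9,512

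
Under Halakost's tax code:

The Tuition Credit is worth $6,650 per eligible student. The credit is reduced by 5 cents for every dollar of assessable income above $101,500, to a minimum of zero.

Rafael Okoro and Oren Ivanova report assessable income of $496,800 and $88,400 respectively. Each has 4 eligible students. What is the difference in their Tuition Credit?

Rafael ($496,800): Tuition Credit: base = 4 × $6,650 = $26,600. 5% of the $395,300 excess over $101,500 is $19,765; credit = $26,600 − $19,765 = $6,835.
Oren ($88,400): Tuition Credit: base = 4 × $6,650 = $26,600. $88,400 is at or below the $101,500 threshold, so the full $26,600 applies.
Difference: |$6,835 − $26,600| = $19,765.

$19,765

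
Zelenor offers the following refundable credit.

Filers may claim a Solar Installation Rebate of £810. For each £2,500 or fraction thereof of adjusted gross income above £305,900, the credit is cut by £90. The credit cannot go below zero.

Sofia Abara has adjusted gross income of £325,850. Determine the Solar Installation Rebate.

£90

Solar Installation Rebate: income exceeds £305,900 by £19,950, which is 8 full-or-partial £2,500 increments; reduction = 8 × £90 = £720, leaving £90.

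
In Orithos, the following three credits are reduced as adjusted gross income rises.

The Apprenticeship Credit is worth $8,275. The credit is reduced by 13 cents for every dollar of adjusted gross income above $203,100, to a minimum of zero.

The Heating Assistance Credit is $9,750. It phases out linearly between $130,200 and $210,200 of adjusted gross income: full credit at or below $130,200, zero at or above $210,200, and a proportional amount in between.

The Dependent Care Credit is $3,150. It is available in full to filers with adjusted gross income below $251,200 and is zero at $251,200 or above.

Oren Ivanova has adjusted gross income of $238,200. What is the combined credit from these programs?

Apprenticeship Credit: 13% of the $35,100 excess over $203,100 is $4,563; credit = $8,275 − $4,563 = $3,712.
Heating Assistance Credit: $238,200 is at or above $210,200, so the credit is $0.
Dependent Care Credit: $238,200 is below the $251,200 cutoff, so the full $3,150 applies.
Total: $3,712 + $0 + $3,150 = $6,862.

$6,862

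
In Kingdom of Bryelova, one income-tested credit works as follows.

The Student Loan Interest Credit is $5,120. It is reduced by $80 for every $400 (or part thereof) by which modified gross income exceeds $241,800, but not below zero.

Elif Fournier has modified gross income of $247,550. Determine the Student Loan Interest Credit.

Student Loan Interest Credit: income exceeds $241,800 by $5,750, which is 15 full-or-partial $400 increments; reduction = 15 × $80 = $1,200, leaving $3,920.

$3,920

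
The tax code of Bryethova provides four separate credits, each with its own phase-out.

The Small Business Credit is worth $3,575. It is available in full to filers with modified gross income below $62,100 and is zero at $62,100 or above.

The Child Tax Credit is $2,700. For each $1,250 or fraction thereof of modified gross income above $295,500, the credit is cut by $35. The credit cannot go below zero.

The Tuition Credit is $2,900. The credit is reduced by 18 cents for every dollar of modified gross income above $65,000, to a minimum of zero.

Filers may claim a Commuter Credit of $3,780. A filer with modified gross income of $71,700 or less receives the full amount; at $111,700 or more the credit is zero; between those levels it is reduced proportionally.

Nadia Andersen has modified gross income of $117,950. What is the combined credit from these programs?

Small Business Credit: $117,950 meets or exceeds the $62,100 cutoff, so the credit is $0.
Child Tax Credit: $117,950 is at or below the $295,500 threshold, so the full $2,700 applies.
Tuition Credit: 18% of the $52,950 excess over $65,000 is $9,531 ≥ base, so the credit is $0.
Commuter Credit: $117,950 is at or above $111,700, so the credit is $0.
Total: $0 + $2,700 + $0 + $0 = $2,700.

$2,700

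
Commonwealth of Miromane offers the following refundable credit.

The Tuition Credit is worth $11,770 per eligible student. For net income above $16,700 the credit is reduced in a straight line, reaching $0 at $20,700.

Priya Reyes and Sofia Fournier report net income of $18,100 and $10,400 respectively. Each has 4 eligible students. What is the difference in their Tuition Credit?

$16,478

Priya ($18,100): Tuition Credit: base = 4 × $11,770 = $47,080. $18,100 is $1,400 into a $4,000 phase-out range, leaving 2,600/4,000 of the credit: $47,080 × 2,600/4,000 = $30,602.
Sofia ($10,400): Tuition Credit: base = 4 × $11,770 = $47,080. $10,400 is at or below the $16,700 threshold, so the full $47,080 applies.
Difference: |$30,602 − $47,080| = $16,478.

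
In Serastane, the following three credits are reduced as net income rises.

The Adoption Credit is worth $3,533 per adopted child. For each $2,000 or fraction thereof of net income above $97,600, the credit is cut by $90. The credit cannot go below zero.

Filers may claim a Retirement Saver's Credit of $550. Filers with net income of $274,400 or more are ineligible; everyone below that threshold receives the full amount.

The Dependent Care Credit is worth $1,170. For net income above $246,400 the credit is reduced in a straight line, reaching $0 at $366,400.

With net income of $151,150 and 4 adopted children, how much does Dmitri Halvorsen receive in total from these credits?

Adoption Credit: base = 4 × $3,533 = $14,132. income exceeds $97,600 by $53,550, which is 27 full-or-partial $2,000 increments; reduction = 27 × $90 = $2,430, leaving $11,702.
Retirement Saver's Credit: $151,150 is below the $274,400 cutoff, so the full $550 applies.
Dependent Care Credit: $151,150 is at or below the $246,400 threshold, so the full $1,170 applies.
Total: $11,702 + $550 + $1,170 = $13,422.

$13,422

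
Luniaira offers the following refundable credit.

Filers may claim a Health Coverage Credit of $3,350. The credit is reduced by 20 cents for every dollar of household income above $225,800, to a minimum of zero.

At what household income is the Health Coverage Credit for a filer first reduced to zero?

The credit falls by 20% of each dollar above $225,800, so it reaches zero when the excess is $3,350 / 20% = $16,750: income = $225,800 + $16,750 = $242,550.

$242,550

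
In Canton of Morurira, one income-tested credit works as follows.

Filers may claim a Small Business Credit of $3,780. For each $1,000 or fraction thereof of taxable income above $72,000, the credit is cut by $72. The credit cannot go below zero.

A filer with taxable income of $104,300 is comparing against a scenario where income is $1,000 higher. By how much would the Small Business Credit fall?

$72

At $104,300 — income exceeds $72,000 by $32,300, which is 33 full-or-partial $1,000 increments; reduction = 33 × $72 = $2,376, leaving $1,404.
At $105,300 — income exceeds $72,000 by $33,300, which is 34 full-or-partial $1,000 increments; reduction = 34 × $72 = $2,448, leaving $1,332.
Lost: $1,404 − $1,332 = $72.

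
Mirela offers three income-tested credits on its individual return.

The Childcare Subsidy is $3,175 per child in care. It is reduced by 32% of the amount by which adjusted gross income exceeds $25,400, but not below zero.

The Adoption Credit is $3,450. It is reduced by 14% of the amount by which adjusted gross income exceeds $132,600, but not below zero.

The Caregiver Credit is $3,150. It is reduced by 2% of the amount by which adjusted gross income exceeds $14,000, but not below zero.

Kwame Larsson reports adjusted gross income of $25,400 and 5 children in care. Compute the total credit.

$22,247

Childcare Subsidy: base = 5 × $3,175 = $15,875. $25,400 is at or below the $25,400 threshold, so the full $15,875 applies.
Adoption Credit: $25,400 is at or below the $132,600 threshold, so the full $3,450 applies.
Caregiver Credit: 2% of the $11,400 excess over $14,000 is $228; credit = $3,150 − $228 = $2,922.
Total: $15,875 + $3,450 + $2,922 = $22,247.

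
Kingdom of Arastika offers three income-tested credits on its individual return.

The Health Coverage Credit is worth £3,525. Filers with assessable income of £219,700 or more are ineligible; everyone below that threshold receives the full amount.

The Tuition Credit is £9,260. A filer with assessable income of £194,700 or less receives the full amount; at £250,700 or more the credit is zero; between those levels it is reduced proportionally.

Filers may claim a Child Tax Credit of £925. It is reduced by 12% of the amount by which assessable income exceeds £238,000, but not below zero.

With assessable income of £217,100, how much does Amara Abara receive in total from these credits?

Health Coverage Credit: £217,100 is below the £219,700 cutoff, so the full £3,525 applies.
Tuition Credit: £217,100 is £22,400 into a £56,000 phase-out range, leaving 33,600/56,000 of the credit: £9,260 × 33,600/56,000 = £5,556.
Child Tax Credit: £217,100 is at or below the £238,000 threshold, so the full £925 applies.
Total: £3,525 + £5,556 + £925 = £10,006.

£10,006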